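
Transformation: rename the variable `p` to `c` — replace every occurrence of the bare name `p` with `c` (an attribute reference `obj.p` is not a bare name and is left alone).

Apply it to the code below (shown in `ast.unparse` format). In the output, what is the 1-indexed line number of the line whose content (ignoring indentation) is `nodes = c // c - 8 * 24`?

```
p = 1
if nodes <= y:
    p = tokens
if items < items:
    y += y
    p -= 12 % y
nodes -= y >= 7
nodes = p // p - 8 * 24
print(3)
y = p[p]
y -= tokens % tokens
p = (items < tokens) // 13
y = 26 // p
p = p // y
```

Transformed code:
c = 1
if nodes <= y:
    c = tokens
if items < items:
    y += y
    c -= 12 % y
nodes -= y >= 7
nodes = c // c - 8 * 24
print(3)
y = c[c]
y -= tokens % tokens
c = (items < tokens) // 13
y = 26 // c
c = c // y

8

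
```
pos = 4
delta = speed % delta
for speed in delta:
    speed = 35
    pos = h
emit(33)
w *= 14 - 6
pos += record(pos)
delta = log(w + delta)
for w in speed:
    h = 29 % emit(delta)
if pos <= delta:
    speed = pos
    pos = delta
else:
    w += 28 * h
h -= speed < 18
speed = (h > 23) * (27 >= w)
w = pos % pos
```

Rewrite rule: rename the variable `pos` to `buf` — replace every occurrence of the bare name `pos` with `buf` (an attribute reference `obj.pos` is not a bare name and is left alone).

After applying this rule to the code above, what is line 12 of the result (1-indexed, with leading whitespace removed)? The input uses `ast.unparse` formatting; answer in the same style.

Transformed code:
buf = 4
delta = speed % delta
for speed in delta:
    speed = 35
    buf = h
emit(33)
w *= 14 - 6
buf += record(buf)
delta = log(w + delta)
for w in speed:
    h = 29 % emit(delta)
if buf <= delta:
    speed = buf
    buf = delta
else:
    w += 28 * h
h -= speed < 18
speed = (h > 23) * (27 >= w)
w = buf % buf

if buf <= delta:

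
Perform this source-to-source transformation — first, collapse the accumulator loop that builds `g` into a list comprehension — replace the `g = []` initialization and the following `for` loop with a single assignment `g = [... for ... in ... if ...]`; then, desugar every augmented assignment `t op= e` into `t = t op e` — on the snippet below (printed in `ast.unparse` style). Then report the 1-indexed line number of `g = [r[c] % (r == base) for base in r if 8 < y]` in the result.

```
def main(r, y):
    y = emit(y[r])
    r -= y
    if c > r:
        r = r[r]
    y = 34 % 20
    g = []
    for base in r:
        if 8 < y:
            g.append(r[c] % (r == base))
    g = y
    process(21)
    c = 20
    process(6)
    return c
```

Transformed code:
def main(r, y):
    y = emit(y[r])
    r = r - y
    if c > r:
        r = r[r]
    y = 34 % 20
    g = [r[c] % (r == base) for base in r if 8 < y]
    g = y
    process(21)
    c = 20
    process(6)
    return c

7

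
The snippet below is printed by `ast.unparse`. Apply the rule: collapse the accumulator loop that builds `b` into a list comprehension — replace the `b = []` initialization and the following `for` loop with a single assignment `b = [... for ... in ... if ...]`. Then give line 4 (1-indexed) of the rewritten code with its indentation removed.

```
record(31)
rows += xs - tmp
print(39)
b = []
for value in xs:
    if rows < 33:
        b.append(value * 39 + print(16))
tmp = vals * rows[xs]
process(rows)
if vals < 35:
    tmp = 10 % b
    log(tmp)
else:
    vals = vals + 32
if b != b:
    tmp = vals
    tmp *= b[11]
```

b = [value * 39 + print(16) for value in xs if rows < 33]

Transformed code:
record(31)
rows += xs - tmp
print(39)
b = [value * 39 + print(16) for value in xs if rows < 33]
tmp = vals * rows[xs]
process(rows)
if vals < 35:
    tmp = 10 % b
    log(tmp)
else:
    vals = vals + 32
if b != b:
    tmp = vals
    tmp *= b[11]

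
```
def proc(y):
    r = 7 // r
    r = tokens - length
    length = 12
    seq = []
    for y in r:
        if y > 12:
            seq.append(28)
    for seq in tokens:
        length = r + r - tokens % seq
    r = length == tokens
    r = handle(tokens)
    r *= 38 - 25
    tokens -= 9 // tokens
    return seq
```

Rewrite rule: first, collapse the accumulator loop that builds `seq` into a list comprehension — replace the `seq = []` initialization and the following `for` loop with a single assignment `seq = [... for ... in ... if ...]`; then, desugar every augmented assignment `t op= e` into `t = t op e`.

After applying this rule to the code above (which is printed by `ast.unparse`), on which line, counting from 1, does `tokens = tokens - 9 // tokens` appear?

11

Transformed code:
def proc(y):
    r = 7 // r
    r = tokens - length
    length = 12
    seq = [28 for y in r if y > 12]
    for seq in tokens:
        length = r + r - tokens % seq
    r = length == tokens
    r = handle(tokens)
    r = r * (38 - 25)
    tokens = tokens - 9 // tokens
    return seq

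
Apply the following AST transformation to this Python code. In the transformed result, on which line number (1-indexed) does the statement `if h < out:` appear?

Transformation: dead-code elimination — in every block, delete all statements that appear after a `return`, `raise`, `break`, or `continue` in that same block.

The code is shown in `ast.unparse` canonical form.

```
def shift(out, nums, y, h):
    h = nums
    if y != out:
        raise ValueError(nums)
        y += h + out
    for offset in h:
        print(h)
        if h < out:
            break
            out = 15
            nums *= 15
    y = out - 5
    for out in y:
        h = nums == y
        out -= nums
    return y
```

7

Transformed code:
def shift(out, nums, y, h):
    h = nums
    if y != out:
        raise ValueError(nums)
    for offset in h:
        print(h)
        if h < out:
            break
    y = out - 5
    for out in y:
        h = nums == y
        out -= nums
    return y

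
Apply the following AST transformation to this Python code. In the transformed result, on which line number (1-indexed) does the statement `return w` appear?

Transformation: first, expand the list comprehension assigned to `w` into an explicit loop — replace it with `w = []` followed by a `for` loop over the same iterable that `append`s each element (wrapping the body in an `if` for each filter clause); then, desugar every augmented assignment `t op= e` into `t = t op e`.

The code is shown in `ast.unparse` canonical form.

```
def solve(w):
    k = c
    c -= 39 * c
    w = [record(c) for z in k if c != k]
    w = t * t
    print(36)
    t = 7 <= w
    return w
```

11

Transformed code:
def solve(w):
    k = c
    c = c - 39 * c
    w = []
    for z in k:
        if c != k:
            w.append(record(c))
    w = t * t
    print(36)
    t = 7 <= w
    return w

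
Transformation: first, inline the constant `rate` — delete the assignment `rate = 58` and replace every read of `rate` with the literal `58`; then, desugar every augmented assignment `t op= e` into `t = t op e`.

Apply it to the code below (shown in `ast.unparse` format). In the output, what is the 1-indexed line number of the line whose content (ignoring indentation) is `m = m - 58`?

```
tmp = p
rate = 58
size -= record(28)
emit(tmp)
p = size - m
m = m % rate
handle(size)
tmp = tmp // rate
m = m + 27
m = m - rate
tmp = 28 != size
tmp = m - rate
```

9

Transformed code:
tmp = p
size = size - record(28)
emit(tmp)
p = size - m
m = m % 58
handle(size)
tmp = tmp // 58
m = m + 27
m = m - 58
tmp = 28 != size
tmp = m - 58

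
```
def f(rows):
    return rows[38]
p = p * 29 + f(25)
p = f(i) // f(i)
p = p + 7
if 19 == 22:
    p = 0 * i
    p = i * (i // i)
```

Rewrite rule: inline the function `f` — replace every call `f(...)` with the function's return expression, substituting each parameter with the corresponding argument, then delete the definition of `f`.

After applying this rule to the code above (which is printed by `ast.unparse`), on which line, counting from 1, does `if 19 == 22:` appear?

4

Transformed code:
p = p * 29 + 25[38]
p = i[38] // i[38]
p = p + 7
if 19 == 22:
    p = 0 * i
    p = i * (i // i)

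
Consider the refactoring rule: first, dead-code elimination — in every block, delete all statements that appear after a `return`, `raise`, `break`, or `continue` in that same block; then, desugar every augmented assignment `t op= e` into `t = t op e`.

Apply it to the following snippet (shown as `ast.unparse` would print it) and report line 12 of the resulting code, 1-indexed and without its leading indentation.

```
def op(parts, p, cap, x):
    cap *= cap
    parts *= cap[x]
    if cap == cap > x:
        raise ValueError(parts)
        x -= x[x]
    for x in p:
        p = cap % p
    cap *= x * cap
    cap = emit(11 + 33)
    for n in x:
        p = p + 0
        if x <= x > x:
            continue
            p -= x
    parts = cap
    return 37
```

Transformed code:
def op(parts, p, cap, x):
    cap = cap * cap
    parts = parts * cap[x]
    if cap == cap > x:
        raise ValueError(parts)
    for x in p:
        p = cap % p
    cap = cap * (x * cap)
    cap = emit(11 + 33)
    for n in x:
        p = p + 0
        if x <= x > x:
            continue
    parts = cap
    return 37

if x <= x > x:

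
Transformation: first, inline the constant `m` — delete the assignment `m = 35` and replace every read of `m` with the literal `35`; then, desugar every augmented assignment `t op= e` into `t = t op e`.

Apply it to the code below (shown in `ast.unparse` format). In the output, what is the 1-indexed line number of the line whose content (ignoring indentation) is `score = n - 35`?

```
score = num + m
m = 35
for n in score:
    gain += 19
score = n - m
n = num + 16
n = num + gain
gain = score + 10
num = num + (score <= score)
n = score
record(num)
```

Transformed code:
score = num + 35
for n in score:
    gain = gain + 19
score = n - 35
n = num + 16
n = num + gain
gain = score + 10
num = num + (score <= score)
n = score
record(num)

4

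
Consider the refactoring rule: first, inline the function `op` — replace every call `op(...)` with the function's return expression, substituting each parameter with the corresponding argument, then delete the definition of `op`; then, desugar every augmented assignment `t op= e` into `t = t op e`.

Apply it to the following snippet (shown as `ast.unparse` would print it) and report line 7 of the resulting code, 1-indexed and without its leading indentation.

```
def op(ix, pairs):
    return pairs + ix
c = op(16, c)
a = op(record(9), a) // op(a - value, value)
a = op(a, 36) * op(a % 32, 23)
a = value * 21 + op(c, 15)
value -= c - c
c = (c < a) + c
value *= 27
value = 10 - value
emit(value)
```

value = value * 27

Transformed code:
c = c + 16
a = (a + record(9)) // (value + (a - value))
a = (36 + a) * (23 + a % 32)
a = value * 21 + (15 + c)
value = value - (c - c)
c = (c < a) + c
value = value * 27
value = 10 - value
emit(value)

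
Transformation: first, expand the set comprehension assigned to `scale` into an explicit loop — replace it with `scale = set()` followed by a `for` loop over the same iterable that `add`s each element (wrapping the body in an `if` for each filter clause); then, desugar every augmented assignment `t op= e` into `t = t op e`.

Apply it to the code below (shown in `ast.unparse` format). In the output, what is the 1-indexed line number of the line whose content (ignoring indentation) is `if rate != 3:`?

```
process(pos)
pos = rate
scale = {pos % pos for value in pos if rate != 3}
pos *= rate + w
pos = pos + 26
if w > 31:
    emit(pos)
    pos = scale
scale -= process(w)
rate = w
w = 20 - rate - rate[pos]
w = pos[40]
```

5

Transformed code:
process(pos)
pos = rate
scale = set()
for value in pos:
    if rate != 3:
        scale.add(pos % pos)
pos = pos * (rate + w)
pos = pos + 26
if w > 31:
    emit(pos)
    pos = scale
scale = scale - process(w)
rate = w
w = 20 - rate - rate[pos]
w = pos[40]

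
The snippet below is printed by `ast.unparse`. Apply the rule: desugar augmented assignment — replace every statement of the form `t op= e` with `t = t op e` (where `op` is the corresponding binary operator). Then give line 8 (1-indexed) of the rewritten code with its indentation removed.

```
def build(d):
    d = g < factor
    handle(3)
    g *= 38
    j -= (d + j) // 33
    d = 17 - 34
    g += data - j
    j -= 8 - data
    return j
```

j = j - (8 - data)

Transformed code:
def build(d):
    d = g < factor
    handle(3)
    g = g * 38
    j = j - (d + j) // 33
    d = 17 - 34
    g = g + (data - j)
    j = j - (8 - data)
    return j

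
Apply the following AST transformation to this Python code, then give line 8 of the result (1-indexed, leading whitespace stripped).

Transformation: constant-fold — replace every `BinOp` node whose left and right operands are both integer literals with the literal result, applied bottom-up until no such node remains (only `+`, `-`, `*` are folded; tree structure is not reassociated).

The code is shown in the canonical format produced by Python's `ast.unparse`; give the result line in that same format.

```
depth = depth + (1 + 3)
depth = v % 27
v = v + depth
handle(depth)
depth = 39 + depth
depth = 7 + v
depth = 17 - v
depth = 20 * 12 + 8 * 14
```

Transformed code:
depth = depth + 4
depth = v % 27
v = v + depth
handle(depth)
depth = 39 + depth
depth = 7 + v
depth = 17 - v
depth = 352

depth = 352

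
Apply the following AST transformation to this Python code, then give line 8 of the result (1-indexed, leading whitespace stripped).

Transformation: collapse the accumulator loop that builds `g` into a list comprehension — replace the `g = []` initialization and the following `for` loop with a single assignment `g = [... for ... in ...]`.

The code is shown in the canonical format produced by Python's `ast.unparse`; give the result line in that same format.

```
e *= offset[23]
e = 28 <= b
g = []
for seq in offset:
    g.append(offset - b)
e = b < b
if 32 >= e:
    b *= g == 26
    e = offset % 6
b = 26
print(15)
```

Transformed code:
e *= offset[23]
e = 28 <= b
g = [offset - b for seq in offset]
e = b < b
if 32 >= e:
    b *= g == 26
    e = offset % 6
b = 26
print(15)

b = 26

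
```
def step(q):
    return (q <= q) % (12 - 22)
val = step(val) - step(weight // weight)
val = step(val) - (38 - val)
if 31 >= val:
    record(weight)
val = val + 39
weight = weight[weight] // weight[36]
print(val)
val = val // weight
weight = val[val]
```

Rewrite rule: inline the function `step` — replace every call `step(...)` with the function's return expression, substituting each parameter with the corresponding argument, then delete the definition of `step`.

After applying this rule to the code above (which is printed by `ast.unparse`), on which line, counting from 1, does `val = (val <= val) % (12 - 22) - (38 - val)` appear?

2

Transformed code:
val = (val <= val) % (12 - 22) - (weight // weight <= weight // weight) % (12 - 22)
val = (val <= val) % (12 - 22) - (38 - val)
if 31 >= val:
    record(weight)
val = val + 39
weight = weight[weight] // weight[36]
print(val)
val = val // weight
weight = val[val]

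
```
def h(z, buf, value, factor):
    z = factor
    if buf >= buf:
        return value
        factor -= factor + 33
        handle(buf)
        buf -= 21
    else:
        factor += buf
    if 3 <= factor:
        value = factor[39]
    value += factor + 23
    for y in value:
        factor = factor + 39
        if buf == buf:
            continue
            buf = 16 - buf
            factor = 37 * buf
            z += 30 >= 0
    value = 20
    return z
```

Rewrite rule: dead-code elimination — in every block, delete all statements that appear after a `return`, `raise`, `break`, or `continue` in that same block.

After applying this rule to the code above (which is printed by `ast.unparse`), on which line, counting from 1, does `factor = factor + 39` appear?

Transformed code:
def h(z, buf, value, factor):
    z = factor
    if buf >= buf:
        return value
    else:
        factor += buf
    if 3 <= factor:
        value = factor[39]
    value += factor + 23
    for y in value:
        factor = factor + 39
        if buf == buf:
            continue
    value = 20
    return z

11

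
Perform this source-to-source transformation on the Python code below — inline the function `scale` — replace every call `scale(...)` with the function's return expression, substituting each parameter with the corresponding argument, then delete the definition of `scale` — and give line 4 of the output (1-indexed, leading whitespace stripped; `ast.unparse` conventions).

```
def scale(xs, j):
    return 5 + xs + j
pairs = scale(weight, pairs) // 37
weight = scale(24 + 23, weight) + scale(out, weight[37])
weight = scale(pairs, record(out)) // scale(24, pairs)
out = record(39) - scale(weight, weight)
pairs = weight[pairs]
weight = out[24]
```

out = record(39) - (5 + weight + weight)

Transformed code:
pairs = (5 + weight + pairs) // 37
weight = 5 + (24 + 23) + weight + (5 + out + weight[37])
weight = (5 + pairs + record(out)) // (5 + 24 + pairs)
out = record(39) - (5 + weight + weight)
pairs = weight[pairs]
weight = out[24]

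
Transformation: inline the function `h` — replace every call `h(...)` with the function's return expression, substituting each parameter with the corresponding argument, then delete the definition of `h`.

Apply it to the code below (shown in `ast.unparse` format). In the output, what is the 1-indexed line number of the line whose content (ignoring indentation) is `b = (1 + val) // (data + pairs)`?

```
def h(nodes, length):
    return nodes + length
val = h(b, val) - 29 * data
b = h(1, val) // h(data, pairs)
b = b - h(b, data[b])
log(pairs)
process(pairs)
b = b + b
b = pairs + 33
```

2

Transformed code:
val = b + val - 29 * data
b = (1 + val) // (data + pairs)
b = b - (b + data[b])
log(pairs)
process(pairs)
b = b + b
b = pairs + 33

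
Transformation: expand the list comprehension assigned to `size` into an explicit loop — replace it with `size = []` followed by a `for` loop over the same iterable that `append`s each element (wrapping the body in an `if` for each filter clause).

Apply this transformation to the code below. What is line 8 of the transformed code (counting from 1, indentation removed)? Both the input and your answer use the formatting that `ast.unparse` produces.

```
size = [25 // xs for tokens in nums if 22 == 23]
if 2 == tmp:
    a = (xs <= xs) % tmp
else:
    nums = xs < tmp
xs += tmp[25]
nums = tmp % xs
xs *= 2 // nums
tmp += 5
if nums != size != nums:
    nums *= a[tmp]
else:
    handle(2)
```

nums = xs < tmp

Transformed code:
size = []
for tokens in nums:
    if 22 == 23:
        size.append(25 // xs)
if 2 == tmp:
    a = (xs <= xs) % tmp
else:
    nums = xs < tmp
xs += tmp[25]
nums = tmp % xs
xs *= 2 // nums
tmp += 5
if nums != size != nums:
    nums *= a[tmp]
else:
    handle(2)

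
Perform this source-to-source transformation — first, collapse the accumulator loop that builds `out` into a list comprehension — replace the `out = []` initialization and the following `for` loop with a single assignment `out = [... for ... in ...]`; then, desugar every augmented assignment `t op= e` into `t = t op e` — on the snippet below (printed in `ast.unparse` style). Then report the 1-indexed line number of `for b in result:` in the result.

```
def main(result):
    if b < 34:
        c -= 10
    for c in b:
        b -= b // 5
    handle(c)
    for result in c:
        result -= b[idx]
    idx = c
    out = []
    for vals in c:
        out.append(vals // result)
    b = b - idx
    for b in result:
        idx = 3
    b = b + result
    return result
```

Transformed code:
def main(result):
    if b < 34:
        c = c - 10
    for c in b:
        b = b - b // 5
    handle(c)
    for result in c:
        result = result - b[idx]
    idx = c
    out = [vals // result for vals in c]
    b = b - idx
    for b in result:
        idx = 3
    b = b + result
    return result

12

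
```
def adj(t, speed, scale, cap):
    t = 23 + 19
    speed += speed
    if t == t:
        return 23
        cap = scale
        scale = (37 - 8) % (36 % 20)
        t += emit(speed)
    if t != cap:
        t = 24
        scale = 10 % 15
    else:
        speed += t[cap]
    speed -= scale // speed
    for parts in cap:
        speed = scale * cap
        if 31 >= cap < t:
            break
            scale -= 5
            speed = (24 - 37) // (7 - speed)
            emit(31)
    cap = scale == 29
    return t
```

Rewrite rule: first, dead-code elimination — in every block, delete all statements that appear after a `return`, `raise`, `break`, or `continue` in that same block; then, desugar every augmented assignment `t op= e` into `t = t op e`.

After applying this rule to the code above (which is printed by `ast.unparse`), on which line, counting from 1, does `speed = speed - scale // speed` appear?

11

Transformed code:
def adj(t, speed, scale, cap):
    t = 23 + 19
    speed = speed + speed
    if t == t:
        return 23
    if t != cap:
        t = 24
        scale = 10 % 15
    else:
        speed = speed + t[cap]
    speed = speed - scale // speed
    for parts in cap:
        speed = scale * cap
        if 31 >= cap < t:
            break
    cap = scale == 29
    return t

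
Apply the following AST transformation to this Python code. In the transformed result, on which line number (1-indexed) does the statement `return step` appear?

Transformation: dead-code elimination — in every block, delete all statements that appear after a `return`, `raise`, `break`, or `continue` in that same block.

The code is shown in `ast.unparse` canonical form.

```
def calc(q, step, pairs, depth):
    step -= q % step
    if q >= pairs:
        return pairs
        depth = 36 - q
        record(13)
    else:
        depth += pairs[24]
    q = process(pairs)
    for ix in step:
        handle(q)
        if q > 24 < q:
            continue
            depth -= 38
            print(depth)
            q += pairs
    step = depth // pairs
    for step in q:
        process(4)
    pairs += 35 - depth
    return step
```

16

Transformed code:
def calc(q, step, pairs, depth):
    step -= q % step
    if q >= pairs:
        return pairs
    else:
        depth += pairs[24]
    q = process(pairs)
    for ix in step:
        handle(q)
        if q > 24 < q:
            continue
    step = depth // pairs
    for step in q:
        process(4)
    pairs += 35 - depth
    return step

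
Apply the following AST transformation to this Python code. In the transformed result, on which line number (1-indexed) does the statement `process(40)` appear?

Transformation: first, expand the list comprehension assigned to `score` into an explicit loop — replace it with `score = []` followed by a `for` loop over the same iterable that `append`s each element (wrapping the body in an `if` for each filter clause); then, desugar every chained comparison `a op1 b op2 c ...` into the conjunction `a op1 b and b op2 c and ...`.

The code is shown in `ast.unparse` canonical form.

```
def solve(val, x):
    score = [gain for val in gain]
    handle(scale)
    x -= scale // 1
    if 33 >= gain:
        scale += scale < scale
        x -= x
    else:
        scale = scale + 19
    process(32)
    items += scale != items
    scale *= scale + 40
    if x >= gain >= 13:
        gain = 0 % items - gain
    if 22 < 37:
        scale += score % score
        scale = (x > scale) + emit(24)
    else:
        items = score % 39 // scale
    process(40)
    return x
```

Transformed code:
def solve(val, x):
    score = []
    for val in gain:
        score.append(gain)
    handle(scale)
    x -= scale // 1
    if 33 >= gain:
        scale += scale < scale
        x -= x
    else:
        scale = scale + 19
    process(32)
    items += scale != items
    scale *= scale + 40
    if x >= gain and gain >= 13:
        gain = 0 % items - gain
    if 22 < 37:
        scale += score % score
        scale = (x > scale) + emit(24)
    else:
        items = score % 39 // scale
    process(40)
    return x

22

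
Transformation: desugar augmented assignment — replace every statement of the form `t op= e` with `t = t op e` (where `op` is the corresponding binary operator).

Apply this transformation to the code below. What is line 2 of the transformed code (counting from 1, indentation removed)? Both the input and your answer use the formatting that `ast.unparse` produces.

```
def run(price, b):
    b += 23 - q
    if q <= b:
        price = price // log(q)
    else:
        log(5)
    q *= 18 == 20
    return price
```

b = b + (23 - q)

Transformed code:
def run(price, b):
    b = b + (23 - q)
    if q <= b:
        price = price // log(q)
    else:
        log(5)
    q = q * (18 == 20)
    return price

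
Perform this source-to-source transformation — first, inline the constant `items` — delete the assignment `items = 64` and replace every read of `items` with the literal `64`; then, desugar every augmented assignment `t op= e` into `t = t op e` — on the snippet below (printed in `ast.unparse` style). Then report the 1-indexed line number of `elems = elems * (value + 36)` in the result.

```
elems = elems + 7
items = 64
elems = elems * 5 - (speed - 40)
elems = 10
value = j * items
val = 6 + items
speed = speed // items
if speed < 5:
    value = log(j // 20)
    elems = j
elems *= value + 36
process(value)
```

Transformed code:
elems = elems + 7
elems = elems * 5 - (speed - 40)
elems = 10
value = j * 64
val = 6 + 64
speed = speed // 64
if speed < 5:
    value = log(j // 20)
    elems = j
elems = elems * (value + 36)
process(value)

10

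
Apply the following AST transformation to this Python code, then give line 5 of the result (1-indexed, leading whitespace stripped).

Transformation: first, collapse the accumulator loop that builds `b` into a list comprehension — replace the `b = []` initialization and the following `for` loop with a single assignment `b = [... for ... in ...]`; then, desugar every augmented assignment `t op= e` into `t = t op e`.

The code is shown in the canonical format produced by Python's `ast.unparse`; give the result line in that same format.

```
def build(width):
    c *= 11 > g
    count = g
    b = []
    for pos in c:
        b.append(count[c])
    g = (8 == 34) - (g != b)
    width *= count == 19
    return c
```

g = (8 == 34) - (g != b)

Transformed code:
def build(width):
    c = c * (11 > g)
    count = g
    b = [count[c] for pos in c]
    g = (8 == 34) - (g != b)
    width = width * (count == 19)
    return c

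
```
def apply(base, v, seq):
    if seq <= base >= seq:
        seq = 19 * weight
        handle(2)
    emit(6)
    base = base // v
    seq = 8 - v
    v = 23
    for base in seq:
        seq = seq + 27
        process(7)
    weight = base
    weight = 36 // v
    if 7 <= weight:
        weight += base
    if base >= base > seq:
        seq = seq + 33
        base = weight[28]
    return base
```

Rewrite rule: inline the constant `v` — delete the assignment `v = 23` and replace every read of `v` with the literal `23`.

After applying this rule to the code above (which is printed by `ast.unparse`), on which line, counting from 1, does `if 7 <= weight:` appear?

13

Transformed code:
def apply(base, v, seq):
    if seq <= base >= seq:
        seq = 19 * weight
        handle(2)
    emit(6)
    base = base // 23
    seq = 8 - 23
    for base in seq:
        seq = seq + 27
        process(7)
    weight = base
    weight = 36 // 23
    if 7 <= weight:
        weight += base
    if base >= base > seq:
        seq = seq + 33
        base = weight[28]
    return base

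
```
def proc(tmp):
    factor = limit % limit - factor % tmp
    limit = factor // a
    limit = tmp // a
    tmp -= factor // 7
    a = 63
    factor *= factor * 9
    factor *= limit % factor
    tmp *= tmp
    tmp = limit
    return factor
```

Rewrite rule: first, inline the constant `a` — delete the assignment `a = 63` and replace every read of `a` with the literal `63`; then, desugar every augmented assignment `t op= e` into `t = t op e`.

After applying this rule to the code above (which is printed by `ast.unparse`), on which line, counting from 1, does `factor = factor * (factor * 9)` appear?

6

Transformed code:
def proc(tmp):
    factor = limit % limit - factor % tmp
    limit = factor // 63
    limit = tmp // 63
    tmp = tmp - factor // 7
    factor = factor * (factor * 9)
    factor = factor * (limit % factor)
    tmp = tmp * tmp
    tmp = limit
    return factor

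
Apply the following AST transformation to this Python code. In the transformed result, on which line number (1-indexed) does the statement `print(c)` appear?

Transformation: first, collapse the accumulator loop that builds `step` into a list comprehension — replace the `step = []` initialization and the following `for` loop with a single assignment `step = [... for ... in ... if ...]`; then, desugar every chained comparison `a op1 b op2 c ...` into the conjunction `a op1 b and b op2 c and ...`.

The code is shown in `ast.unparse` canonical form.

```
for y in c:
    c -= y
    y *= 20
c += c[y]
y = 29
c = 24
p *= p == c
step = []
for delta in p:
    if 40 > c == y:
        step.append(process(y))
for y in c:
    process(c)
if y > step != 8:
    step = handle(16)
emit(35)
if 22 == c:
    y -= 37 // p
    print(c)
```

16

Transformed code:
for y in c:
    c -= y
    y *= 20
c += c[y]
y = 29
c = 24
p *= p == c
step = [process(y) for delta in p if 40 > c and c == y]
for y in c:
    process(c)
if y > step and step != 8:
    step = handle(16)
emit(35)
if 22 == c:
    y -= 37 // p
    print(c)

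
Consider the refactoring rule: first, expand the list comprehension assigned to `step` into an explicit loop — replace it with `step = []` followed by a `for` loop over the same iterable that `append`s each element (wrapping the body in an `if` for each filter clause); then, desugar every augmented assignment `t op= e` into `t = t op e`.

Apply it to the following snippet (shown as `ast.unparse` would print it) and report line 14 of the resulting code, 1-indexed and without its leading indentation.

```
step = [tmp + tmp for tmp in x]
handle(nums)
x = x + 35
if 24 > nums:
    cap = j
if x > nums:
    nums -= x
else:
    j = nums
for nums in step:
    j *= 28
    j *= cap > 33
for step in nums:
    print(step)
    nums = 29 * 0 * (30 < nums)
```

Transformed code:
step = []
for tmp in x:
    step.append(tmp + tmp)
handle(nums)
x = x + 35
if 24 > nums:
    cap = j
if x > nums:
    nums = nums - x
else:
    j = nums
for nums in step:
    j = j * 28
    j = j * (cap > 33)
for step in nums:
    print(step)
    nums = 29 * 0 * (30 < nums)

j = j * (cap > 33)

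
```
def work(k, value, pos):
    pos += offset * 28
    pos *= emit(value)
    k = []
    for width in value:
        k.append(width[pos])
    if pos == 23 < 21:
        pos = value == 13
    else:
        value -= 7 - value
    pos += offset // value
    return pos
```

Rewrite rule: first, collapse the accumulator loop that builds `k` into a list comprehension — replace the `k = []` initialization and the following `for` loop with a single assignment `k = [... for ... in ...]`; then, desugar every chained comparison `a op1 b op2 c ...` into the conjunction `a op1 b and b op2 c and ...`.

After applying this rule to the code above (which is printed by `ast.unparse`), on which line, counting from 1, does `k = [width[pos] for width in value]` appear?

Transformed code:
def work(k, value, pos):
    pos += offset * 28
    pos *= emit(value)
    k = [width[pos] for width in value]
    if pos == 23 and 23 < 21:
        pos = value == 13
    else:
        value -= 7 - value
    pos += offset // value
    return pos

4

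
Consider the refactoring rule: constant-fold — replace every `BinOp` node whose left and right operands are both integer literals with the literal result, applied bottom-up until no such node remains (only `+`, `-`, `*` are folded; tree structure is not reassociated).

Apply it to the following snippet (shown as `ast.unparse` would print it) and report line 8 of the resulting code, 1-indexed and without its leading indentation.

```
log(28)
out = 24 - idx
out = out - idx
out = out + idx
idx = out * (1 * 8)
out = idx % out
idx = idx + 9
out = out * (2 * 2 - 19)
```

Transformed code:
log(28)
out = 24 - idx
out = out - idx
out = out + idx
idx = out * 8
out = idx % out
idx = idx + 9
out = out * -15

out = out * -15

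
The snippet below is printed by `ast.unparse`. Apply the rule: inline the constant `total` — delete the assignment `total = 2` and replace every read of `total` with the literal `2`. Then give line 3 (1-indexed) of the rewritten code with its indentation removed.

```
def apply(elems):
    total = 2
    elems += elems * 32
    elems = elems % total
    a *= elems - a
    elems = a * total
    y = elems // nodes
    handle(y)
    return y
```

elems = elems % 2

Transformed code:
def apply(elems):
    elems += elems * 32
    elems = elems % 2
    a *= elems - a
    elems = a * 2
    y = elems // nodes
    handle(y)
    return y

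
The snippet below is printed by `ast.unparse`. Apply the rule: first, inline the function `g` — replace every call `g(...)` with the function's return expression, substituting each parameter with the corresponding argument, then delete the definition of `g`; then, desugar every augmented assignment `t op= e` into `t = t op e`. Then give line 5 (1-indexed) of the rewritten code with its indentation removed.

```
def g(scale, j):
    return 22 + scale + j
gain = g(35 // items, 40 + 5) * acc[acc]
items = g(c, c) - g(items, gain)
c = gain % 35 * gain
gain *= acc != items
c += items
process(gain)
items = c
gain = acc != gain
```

Transformed code:
gain = (22 + 35 // items + (40 + 5)) * acc[acc]
items = 22 + c + c - (22 + items + gain)
c = gain % 35 * gain
gain = gain * (acc != items)
c = c + items
process(gain)
items = c
gain = acc != gain

c = c + items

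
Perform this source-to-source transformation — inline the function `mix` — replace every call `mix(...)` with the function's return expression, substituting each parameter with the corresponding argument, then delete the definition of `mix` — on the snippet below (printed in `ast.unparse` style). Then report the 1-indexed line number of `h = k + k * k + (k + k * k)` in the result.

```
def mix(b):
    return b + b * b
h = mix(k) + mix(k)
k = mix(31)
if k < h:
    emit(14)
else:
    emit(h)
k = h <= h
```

1

Transformed code:
h = k + k * k + (k + k * k)
k = 31 + 31 * 31
if k < h:
    emit(14)
else:
    emit(h)
k = h <= h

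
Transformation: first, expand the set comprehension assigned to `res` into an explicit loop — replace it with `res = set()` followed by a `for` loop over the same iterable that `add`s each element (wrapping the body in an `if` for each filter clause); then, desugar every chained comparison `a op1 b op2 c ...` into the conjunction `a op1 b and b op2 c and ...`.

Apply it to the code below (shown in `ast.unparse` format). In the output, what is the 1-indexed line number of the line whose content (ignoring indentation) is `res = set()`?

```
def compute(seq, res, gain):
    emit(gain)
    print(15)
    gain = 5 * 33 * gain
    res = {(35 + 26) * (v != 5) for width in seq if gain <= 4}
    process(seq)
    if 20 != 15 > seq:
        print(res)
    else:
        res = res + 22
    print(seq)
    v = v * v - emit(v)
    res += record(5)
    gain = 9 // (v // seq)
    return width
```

5

Transformed code:
def compute(seq, res, gain):
    emit(gain)
    print(15)
    gain = 5 * 33 * gain
    res = set()
    for width in seq:
        if gain <= 4:
            res.add((35 + 26) * (v != 5))
    process(seq)
    if 20 != 15 and 15 > seq:
        print(res)
    else:
        res = res + 22
    print(seq)
    v = v * v - emit(v)
    res += record(5)
    gain = 9 // (v // seq)
    return width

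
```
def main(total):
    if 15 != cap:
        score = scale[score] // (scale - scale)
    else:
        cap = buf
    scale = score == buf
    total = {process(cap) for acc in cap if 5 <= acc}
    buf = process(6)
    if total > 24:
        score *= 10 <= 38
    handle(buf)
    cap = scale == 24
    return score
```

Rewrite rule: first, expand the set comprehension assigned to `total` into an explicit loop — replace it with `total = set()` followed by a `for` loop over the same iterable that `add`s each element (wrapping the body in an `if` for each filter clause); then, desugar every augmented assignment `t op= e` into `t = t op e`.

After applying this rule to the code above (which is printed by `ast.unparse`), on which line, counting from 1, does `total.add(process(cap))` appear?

Transformed code:
def main(total):
    if 15 != cap:
        score = scale[score] // (scale - scale)
    else:
        cap = buf
    scale = score == buf
    total = set()
    for acc in cap:
        if 5 <= acc:
            total.add(process(cap))
    buf = process(6)
    if total > 24:
        score = score * (10 <= 38)
    handle(buf)
    cap = scale == 24
    return score

10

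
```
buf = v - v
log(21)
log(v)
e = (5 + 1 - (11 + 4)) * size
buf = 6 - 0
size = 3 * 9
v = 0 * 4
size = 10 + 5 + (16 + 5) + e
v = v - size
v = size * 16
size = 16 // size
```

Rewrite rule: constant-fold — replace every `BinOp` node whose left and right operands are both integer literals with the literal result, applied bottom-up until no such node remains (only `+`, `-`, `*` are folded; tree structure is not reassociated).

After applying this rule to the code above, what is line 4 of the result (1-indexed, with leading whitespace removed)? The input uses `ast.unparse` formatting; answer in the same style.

e = -9 * size

Transformed code:
buf = v - v
log(21)
log(v)
e = -9 * size
buf = 6
size = 27
v = 0
size = 36 + e
v = v - size
v = size * 16
size = 16 // size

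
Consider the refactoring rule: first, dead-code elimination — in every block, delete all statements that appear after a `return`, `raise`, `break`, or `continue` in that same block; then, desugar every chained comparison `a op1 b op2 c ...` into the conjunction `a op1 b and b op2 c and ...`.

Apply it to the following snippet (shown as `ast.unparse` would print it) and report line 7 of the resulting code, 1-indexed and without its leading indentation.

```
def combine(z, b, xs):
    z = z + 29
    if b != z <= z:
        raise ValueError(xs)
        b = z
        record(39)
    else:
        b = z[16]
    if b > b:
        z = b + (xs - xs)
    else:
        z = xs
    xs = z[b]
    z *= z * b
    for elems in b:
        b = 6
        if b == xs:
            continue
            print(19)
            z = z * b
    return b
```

if b > b:

Transformed code:
def combine(z, b, xs):
    z = z + 29
    if b != z and z <= z:
        raise ValueError(xs)
    else:
        b = z[16]
    if b > b:
        z = b + (xs - xs)
    else:
        z = xs
    xs = z[b]
    z *= z * b
    for elems in b:
        b = 6
        if b == xs:
            continue
    return b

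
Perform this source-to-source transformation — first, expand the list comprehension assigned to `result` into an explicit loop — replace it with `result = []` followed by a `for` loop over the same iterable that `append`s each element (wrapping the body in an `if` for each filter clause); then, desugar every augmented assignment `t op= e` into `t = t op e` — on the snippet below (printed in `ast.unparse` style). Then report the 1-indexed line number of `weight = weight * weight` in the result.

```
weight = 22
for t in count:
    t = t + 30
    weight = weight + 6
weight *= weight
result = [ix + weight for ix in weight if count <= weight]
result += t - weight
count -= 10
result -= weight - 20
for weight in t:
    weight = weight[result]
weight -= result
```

Transformed code:
weight = 22
for t in count:
    t = t + 30
    weight = weight + 6
weight = weight * weight
result = []
for ix in weight:
    if count <= weight:
        result.append(ix + weight)
result = result + (t - weight)
count = count - 10
result = result - (weight - 20)
for weight in t:
    weight = weight[result]
weight = weight - result

5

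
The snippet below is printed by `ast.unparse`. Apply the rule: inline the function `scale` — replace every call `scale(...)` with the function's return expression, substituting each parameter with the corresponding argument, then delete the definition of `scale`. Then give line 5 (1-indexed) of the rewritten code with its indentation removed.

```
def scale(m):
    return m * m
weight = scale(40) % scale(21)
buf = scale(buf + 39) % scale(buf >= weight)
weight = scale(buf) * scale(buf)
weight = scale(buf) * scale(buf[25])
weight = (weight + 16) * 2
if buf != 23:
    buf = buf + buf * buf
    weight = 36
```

weight = (weight + 16) * 2

Transformed code:
weight = 40 * 40 % (21 * 21)
buf = (buf + 39) * (buf + 39) % ((buf >= weight) * (buf >= weight))
weight = buf * buf * (buf * buf)
weight = buf * buf * (buf[25] * buf[25])
weight = (weight + 16) * 2
if buf != 23:
    buf = buf + buf * buf
    weight = 36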